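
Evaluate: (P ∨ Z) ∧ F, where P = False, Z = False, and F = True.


P = False, Z = False, F = True
Step 1: P ∨ Z = False OR False = False
Step 2: False ∧ F = False AND True = False
OR is true when at least one operand is true; AND requires both.

False


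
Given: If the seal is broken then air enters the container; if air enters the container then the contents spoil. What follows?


Hypothetical syllogism: P → Q, Q → R ⊢ P → R
Premise 1: the seal is broken → air enters the container
Premise 2: air enters the container → the contents spoil
Chain the implications: the middle term (air enters the container) links the two.
Conclusion: If the seal is broken, then the contents spoil.

If the seal is broken, then the contents spoil.


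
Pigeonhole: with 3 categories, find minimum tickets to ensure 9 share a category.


Pigeonhole: to guarantee k in one of n categories, need (k-1)×n + 1.
k = 9, n = 3
Minimum = (9-1) × 3 + 1 = 8 × 3 + 1

25


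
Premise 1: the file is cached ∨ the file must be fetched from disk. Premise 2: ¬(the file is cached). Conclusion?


Disjunctive syllogism: P ∨ Q, ¬P ⊢ Q
Disjunction: the file is cached ∨ the file must be fetched from disk
We know it is not the case that the file is cached.
By disjunctive syllogism, the other disjunct must be true.

The file must be fetched from disk


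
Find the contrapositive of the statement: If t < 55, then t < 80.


Original: If t < 55, then t < 80
Contrapositive: If ¬Q, then ¬P
Negate Q: not (t < 80)
Negate P: not (t < 55)

If not (t < 80), then not (t < 55).


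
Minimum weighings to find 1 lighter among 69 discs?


Each weighing has 3 outcomes (left heavy / balance / right heavy), so k weighings distinguish at most 3^k cases; splitting into three near-equal groups achieves this.
Need 3^k ≥ 69: 3^3 = 27 < 69 ≤ 3^4 = 81
k = ⌈log₃(69)⌉ = 4

4


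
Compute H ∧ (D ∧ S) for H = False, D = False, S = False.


H = False, D = False, S = False
Step 1: D ∧ S = False AND False = False
Step 2: H ∧ False = False AND False = False
AND is true only when ALL operands are true.

False


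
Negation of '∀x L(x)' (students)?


Original: ∀x L(x)
Rule: ¬∀→∃, ¬∃→∀, negate predicate.
Negation: ∃x ¬L(x)

∃x ¬L(x)


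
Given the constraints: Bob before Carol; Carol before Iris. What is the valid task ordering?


Constraints: Bob before Carol; Carol before Iris
Method: repeatedly schedule the remaining task that has no remaining task required before it.
  Step 1: remaining {Iris, Carol, Bob}; every task except Bob still has a predecessor pending → schedule Bob.
  Step 2: remaining {Iris, Carol}; every task except Carol still has a predecessor pending → schedule Carol.
  Step 3: only Iris remains → schedule Iris.
Resulting order:

Bob → Carol → Iris


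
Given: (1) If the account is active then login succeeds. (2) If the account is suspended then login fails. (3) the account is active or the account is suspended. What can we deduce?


Constructive dilemma: (P → Q) ∧ (R → S), P ∨ R ⊢ Q ∨ S
Premise 1: the account is active → login succeeds
Premise 2: the account is suspended → login fails
Premise 3: the account is active ∨ the account is suspended
Case 1: Assuming the account is active, then by Premise 1, login succeeds.
Case 2: Assuming the account is suspended, then by Premise 2, login fails.
Since one of the account is active or the account is suspended must hold, we get login succeeds or login fails.

Login succeeds or login fails.


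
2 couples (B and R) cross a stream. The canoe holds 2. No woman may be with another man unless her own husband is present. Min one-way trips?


Label couples B and R.
1. WB+WR → (far: WB,WR; near: HB,HR)
2. WB ←   (far: WR; near: HB,HR,WB)
3. HB+HR → (far: HB,HR,WR; near: WB)
4. HB ←   (far: HR,WR; near: HB,WB)  — HB returns, since WB is alone on near bank
5. HB+WB → (far: all four; near: empty)
Every state respects the constraint.
Minimum trips = 5

5


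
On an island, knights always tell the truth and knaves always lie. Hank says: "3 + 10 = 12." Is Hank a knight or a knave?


Statement: "3 + 10 = 12."
Actual: 3 + 10 = 13
Claimed: 12
Statement is FALSE → Hank lies → Knave

Knave


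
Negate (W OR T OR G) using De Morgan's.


De Morgan's law: ¬(P ∨ Q ∨ R) ≡ ¬P ∧ ¬Q ∧ ¬R
¬(W ∨ T ∨ G) = ¬W ∧ ¬T ∧ ¬G

¬W ∧ ¬T ∧ ¬G


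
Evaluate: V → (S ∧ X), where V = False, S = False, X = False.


V = False, S = False, X = False
Step 1: S ∧ X = False AND False = False
Step 2: V → (False): false only when V=True and consequent=False.
Result: True

True


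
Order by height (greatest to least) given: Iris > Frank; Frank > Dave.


Constraints: Iris > Frank; Frank > Dave
Method: at each step, the next-highest is the one remaining person who never appears on the smaller side of a constraint between remaining people.
  Step 1: remaining {Iris, Dave, Frank}; on the smaller side: {Dave, Frank} → Iris is next (Iris > Frank).
  Step 2: remaining {Dave, Frank}; on the smaller side: {Dave} → Frank is next (Frank > Dave).
  Step 3: only Dave remains → lowest.
Final ranking (highest to lowest):

Iris > Frank > Dave


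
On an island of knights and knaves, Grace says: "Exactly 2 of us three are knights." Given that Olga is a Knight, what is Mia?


Grace claims exactly 2 knights among Grace, Olga, Mia.
Given: Olga is a Knight.

Case 1: Grace is a Knight (tells truth)
  Then exactly 2 of the three are knights.
  Counting Grace, Olga: 2 knight(s) so far. Need 0 more → Mia = Knave.
Case 2: Grace is a Knave (lies)
  Then the count is NOT 2.
  If Mia = Knight, count = 2 = 2 → claim would be true, contradicts lie.
  If Mia = Knave, count = 1 ≠ 2 → lie confirmed ✓

Mia is a Knave.

Knave


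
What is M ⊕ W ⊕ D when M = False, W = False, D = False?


M = False, W = False, D = False
Step 1: M ⊕ W = False XOR False = False
Step 2: False ⊕ D = False XOR False = False
XOR is true when an odd number of operands are true.

False


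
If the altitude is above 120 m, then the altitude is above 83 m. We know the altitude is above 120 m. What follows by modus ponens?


Modus ponens: P → Q, P ⊢ Q
P: the altitude is above 120 m
Q: the altitude is above 83 m
We have P → Q and P is true.
By modus ponens, Q must be true.

The altitude is above 83 m


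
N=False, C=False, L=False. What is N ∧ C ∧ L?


N = False, C = False, L = False
Expression: N ∧ C ∧ L
Step 1: N ∧ C = False AND False = False
Step 2: (False) ∧ L = False AND False = False

False


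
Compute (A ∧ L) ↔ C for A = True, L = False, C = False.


A = True, L = False, C = False
Step 1: A ∧ L = True AND False = False
Step 2: (False) ↔ C: true when both sides have same truth value.
Result: False ↔ False = True

True


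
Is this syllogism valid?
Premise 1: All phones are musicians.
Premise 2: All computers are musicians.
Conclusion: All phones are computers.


Premise 1: All phones are musicians.
Premise 2: All computers are musicians.
Conclusion: All phones are computers.
Fallacy: undistributed middle. musicians is predicate in both.
Counterexample: phones and computers could be disjoint subsets of musicians.

Invalid


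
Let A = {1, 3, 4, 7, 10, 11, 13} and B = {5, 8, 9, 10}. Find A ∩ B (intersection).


A = {1, 3, 4, 7, 10, 11, 13}
B = {5, 8, 9, 10}
Operation: intersection
Elements in both: 10

{10}


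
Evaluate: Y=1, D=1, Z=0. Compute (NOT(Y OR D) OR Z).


Y OR D = 1
NOT(1) = 0
0 OR 0 = 0

0


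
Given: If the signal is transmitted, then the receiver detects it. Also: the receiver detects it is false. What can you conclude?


Modus tollens: P → Q, ¬Q ⊢ ¬P
P: the signal is transmitted
Q: the receiver detects it
We have P → Q and Q is false.
By modus tollens, P must be false.

It is not the case that the signal is transmitted


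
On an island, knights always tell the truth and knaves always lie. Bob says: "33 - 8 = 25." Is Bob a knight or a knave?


Statement: "33 - 8 = 25."
Actual: 33 - 8 = 25
Claimed: 25
Statement is TRUE → Bob tells the truth → Knight

Knight


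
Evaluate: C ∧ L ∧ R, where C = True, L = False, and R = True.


C = True, L = False, R = True
Step 1: C ∧ L = True AND False = False
Step 2: (False) ∧ R = (False) AND True = False
AND is true only when ALL operands are true.

False


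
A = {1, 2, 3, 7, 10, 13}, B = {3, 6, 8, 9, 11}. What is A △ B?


A = {1, 2, 3, 7, 10, 13}
B = {3, 6, 8, 9, 11}
Operation: symmetric difference
In A only: [1, 2, 7, 10, 13], in B only: [6, 8, 9, 11]

{1, 2, 6, 7, 8, 9, 10, 11, 13}


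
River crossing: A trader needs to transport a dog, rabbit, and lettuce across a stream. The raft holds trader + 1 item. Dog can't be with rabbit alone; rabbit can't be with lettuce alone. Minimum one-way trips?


1. trader+rabbit → 2. trader ← 3. trader+dog → 4. trader+rabbit ← 5. trader+lettuce → 6. trader ← 7. trader+rabbit →
Minimum trips = 7

7


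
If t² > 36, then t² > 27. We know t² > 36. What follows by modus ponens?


Modus ponens: P → Q, P ⊢ Q
P: t² > 36
Q: t² > 27
We have P → Q and P is true.
By modus ponens, Q must be true.

t² > 27


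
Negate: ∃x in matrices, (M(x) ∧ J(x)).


Original: ∃x (M(x) ∧ J(x))
Rule: ¬∀→∃, ¬∃→∀, negate predicate.
Negation: ∀x (¬M(x) ∨ ¬J(x))

∀x (¬M(x) ∨ ¬J(x))


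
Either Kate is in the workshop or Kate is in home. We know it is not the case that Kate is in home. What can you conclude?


Disjunctive syllogism: P ∨ Q, ¬P ⊢ Q
Disjunction: Kate is in the workshop ∨ Kate is in home
We know it is not the case that Kate is in home.
By disjunctive syllogism, the other disjunct must be true.

Kate is in the workshop


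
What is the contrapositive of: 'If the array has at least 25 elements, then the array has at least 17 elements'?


Original: If the array has at least 25 elements, then the array has at least 17 elements
Contrapositive: If ¬Q, then ¬P
Negate Q: not (the array has at least 17 elements)
Negate P: not (the array has at least 25 elements)

If not (the array has at least 17 elements), then not (the array has at least 25 elements).


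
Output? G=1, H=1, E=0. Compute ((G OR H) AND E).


G OR H = 1|1 = 1
1 AND 0 = 0

0


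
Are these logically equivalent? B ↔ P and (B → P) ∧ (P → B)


Expression 1: B ↔ P
Expression 2: (B → P) ∧ (P → B)
Truth table (B P | Expr1 Expr2):
  T T |   T     T
  T F |   F     F
  F T |   F     F
  F F |   T     T
All 4 rows agree, so the expressions are logically equivalent.

Yes


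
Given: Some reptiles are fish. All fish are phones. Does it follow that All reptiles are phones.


Premise 1: Some reptiles are fish.
Premise 2: All fish are phones.
Conclusion: All reptiles are phones.
Fallacy: illicit minor. The minor term (reptiles) is distributed in the conclusion ('All reptiles ...') but undistributed in its premise ('Some reptiles are fish' doesn't cover all reptiles).
Only 'Some reptiles are phones' follows, not 'All'.

Invalid


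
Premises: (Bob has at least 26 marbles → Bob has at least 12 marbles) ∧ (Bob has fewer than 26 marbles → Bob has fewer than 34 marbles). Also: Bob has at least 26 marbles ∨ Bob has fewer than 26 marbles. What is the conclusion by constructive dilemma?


Constructive dilemma: (P → Q) ∧ (R → S), P ∨ R ⊢ Q ∨ S
Premise 1: Bob has at least 26 marbles → Bob has at least 12 marbles
Premise 2: Bob has fewer than 26 marbles → Bob has fewer than 34 marbles
Premise 3: Bob has at least 26 marbles ∨ Bob has fewer than 26 marbles
Case 1: Assuming Bob has at least 26 marbles, then by Premise 1, Bob has at least 12 marbles.
Case 2: Assuming Bob has fewer than 26 marbles, then by Premise 2, Bob has fewer than 34 marbles.
Since one of Bob has at least 26 marbles or Bob has fewer than 26 marbles must hold, we get Bob has at least 12 marbles or Bob has fewer than 34 marbles.

Bob has at least 12 marbles or Bob has fewer than 34 marbles.


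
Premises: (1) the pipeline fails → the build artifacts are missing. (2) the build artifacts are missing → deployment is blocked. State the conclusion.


Hypothetical syllogism: P → Q, Q → R ⊢ P → R
Premise 1: the pipeline fails → the build artifacts are missing
Premise 2: the build artifacts are missing → deployment is blocked
Chain the implications: the middle term (the build artifacts are missing) links the two.
Conclusion: If the pipeline fails, then deployment is blocked.

If the pipeline fails, then deployment is blocked.


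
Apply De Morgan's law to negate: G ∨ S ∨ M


De Morgan's law: ¬(P ∨ Q ∨ R) ≡ ¬P ∧ ¬Q ∧ ¬R
¬(G ∨ S ∨ M) = ¬G ∧ ¬S ∧ ¬M

¬G ∧ ¬S ∧ ¬M


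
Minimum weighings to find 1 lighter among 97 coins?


Each weighing has 3 outcomes (left heavy / balance / right heavy), so k weighings distinguish at most 3^k cases; splitting into three near-equal groups achieves this.
Need 3^k ≥ 97: 3^4 = 81 < 97 ≤ 3^5 = 243
k = ⌈log₃(97)⌉ = 5

5


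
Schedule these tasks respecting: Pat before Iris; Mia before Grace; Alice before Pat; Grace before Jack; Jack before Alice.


Constraints: Pat before Iris; Mia before Grace; Alice before Pat; Grace before Jack; Jack before Alice
Method: repeatedly schedule the remaining task that has no remaining task required before it.
  Step 1: remaining {Mia, Pat, Iris, Alice, Jack, Grace}; every task except Mia still has a predecessor pending → schedule Mia.
  Step 2: remaining {Pat, Iris, Alice, Jack, Grace}; every task except Grace still has a predecessor pending → schedule Grace.
  Step 3: remaining {Pat, Iris, Alice, Jack}; every task except Jack still has a predecessor pending → schedule Jack.
  Step 4: remaining {Pat, Iris, Alice}; every task except Alice still has a predecessor pending → schedule Alice.
  Step 5: remaining {Pat, Iris}; every task except Pat still has a predecessor pending → schedule Pat.
  Step 6: only Iris remains → schedule Iris.
Resulting order:

Mia → Grace → Jack → Alice → Pat → Iris


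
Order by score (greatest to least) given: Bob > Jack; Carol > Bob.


Constraints: Bob > Jack; Carol > Bob
Method: at each step, the next-highest is the one remaining person who never appears on the smaller side of a constraint between remaining people.
  Step 1: remaining {Carol, Bob, Jack}; on the smaller side: {Bob, Jack} → Carol is next (Carol > Bob).
  Step 2: remaining {Bob, Jack}; on the smaller side: {Jack} → Bob is next (Bob > Jack).
  Step 3: only Jack remains → lowest.
Final ranking (highest to lowest):

Carol > Bob > Jack


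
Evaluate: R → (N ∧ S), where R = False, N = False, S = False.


R = False, N = False, S = False
Step 1: N ∧ S = False AND False = False
Step 2: R → (False): false only when R=True and consequent=False.
Result: True

True


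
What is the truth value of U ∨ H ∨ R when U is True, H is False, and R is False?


U = True, H = False, R = False
Step 1: U ∨ H = True OR False = True
Step 2: True ∨ R = True OR False = True
OR is true when at least one operand is true.

True


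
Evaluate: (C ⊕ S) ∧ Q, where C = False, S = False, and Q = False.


C = False, S = False, Q = False
Step 1: C ⊕ S = False XOR False = False
Step 2: False ∧ Q = False AND False = False
XOR true when exactly one of C,S is true; then AND with Q.

False


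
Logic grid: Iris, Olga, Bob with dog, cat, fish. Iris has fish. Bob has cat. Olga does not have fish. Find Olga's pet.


From clues:
  Bob → cat
  Iris → fish
By elimination, Olga gets the remaining.

dog


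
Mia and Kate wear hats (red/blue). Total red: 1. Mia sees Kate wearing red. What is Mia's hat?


Total red = 1, Kate = red
Red accounted for: 1
Remaining for Mia: 0
Mia's hat is blue.

blue


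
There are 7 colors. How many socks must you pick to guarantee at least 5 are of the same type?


Pigeonhole: to guarantee k in one of n categories, need (k-1)×n + 1.
k = 5, n = 7
Minimum = (5-1) × 7 + 1 = 4 × 7 + 1

29


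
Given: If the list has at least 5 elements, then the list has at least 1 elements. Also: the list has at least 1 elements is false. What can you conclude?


Modus tollens: P → Q, ¬Q ⊢ ¬P
P: the list has at least 5 elements
Q: the list has at least 1 elements
We have P → Q and Q is false.
By modus tollens, P must be false.

It is not the case that the list has at least 5 elements


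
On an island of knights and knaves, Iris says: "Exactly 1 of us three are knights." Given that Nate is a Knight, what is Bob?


Iris claims exactly 1 knights among Iris, Nate, Bob.
Given: Nate is a Knight.

Case 1: Iris is a Knight (tells truth)
  Then exactly 1 of the three are knights.
  Counting Iris, Nate: 2 knight(s) so far. Need -1 more → impossible.
Case 2: Iris is a Knave (lies)
  Then the count is NOT 1.
  If Bob = Knave, count = 1 = 1 → claim would be true, contradicts lie.
  If Bob = Knight, count = 2 ≠ 1 → lie confirmed ✓

Bob is a Knight.

Knight


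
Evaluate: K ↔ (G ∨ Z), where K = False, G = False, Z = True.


K = False, G = False, Z = True
Step 1: G ∨ Z = False OR True = True
Step 2: K ↔ (True): true when both sides have same truth value.
Result: False ↔ True = False

False


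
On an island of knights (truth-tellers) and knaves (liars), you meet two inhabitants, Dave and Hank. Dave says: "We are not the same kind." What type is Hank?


Dave says: "We are not the same kind."
Case 1: Dave is a Knight (truth-teller)
  Statement is true → they ARE different → Hank is a Knave
Case 2: Dave is a Knave (liar)
  Statement is false → they are NOT different → Hank is a Knave
In both cases, Hank is a Knave.

Knave


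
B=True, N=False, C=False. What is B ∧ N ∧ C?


B = True, N = False, C = False
Expression: B ∧ N ∧ C
Step 1: B ∧ N = True AND False = False
Step 2: (False) ∧ C = False AND False = False

False


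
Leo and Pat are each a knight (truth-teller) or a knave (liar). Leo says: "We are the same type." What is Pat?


Leo says: "We are the same type."
Case 1: Leo is a Knight (truth-teller)
  Statement is true → they ARE the same → Pat is also a Knight
Case 2: Leo is a Knave (liar)
  Statement is false → they are NOT the same → Pat is a Knight
In both cases, Pat is a Knight.

Knight


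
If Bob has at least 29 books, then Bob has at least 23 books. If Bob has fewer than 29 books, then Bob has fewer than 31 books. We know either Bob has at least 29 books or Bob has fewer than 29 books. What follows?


Constructive dilemma: (P → Q) ∧ (R → S), P ∨ R ⊢ Q ∨ S
Premise 1: Bob has at least 29 books → Bob has at least 23 books
Premise 2: Bob has fewer than 29 books → Bob has fewer than 31 books
Premise 3: Bob has at least 29 books ∨ Bob has fewer than 29 books
Case 1: Assuming Bob has at least 29 books, then by Premise 1, Bob has at least 23 books.
Case 2: Assuming Bob has fewer than 29 books, then by Premise 2, Bob has fewer than 31 books.
Since one of Bob has at least 29 books or Bob has fewer than 29 books must hold, we get Bob has at least 23 books or Bob has fewer than 31 books.

Bob has at least 23 books or Bob has fewer than 31 books.


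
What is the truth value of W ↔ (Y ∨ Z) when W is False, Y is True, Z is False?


W = False, Y = True, Z = False
Step 1: Y ∨ Z = True OR False = True
Step 2: W ↔ (True): true when both sides have same truth value.
Result: False ↔ True = False

False


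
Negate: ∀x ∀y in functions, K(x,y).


Original: ∀x ∀y K(x,y)
Rule: ¬∀→∃, ¬∃→∀, negate predicate.
Negation: ∃x ∃y ¬K(x,y)

∃x ∃y ¬K(x,y)


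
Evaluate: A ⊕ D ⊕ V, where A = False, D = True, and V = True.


A = False, D = True, V = True
Step 1: A ⊕ D = False XOR True = True
Step 2: True ⊕ V = True XOR True = False
XOR is true when an odd number of operands are true.

False


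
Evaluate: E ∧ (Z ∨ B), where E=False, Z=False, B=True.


E = False, Z = False, B = True
Expression: E ∧ (Z ∨ B)
Step 1: Z ∨ B = False OR True = True
Step 2: E ∧ (True) = False AND True = False

False


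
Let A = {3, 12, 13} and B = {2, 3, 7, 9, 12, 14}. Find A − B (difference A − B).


A = {3, 12, 13}
B = {2, 3, 7, 9, 12, 14}
Operation: difference A − B
In A but not B: 13

{13}


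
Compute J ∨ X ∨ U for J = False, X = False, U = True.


J = False, X = False, U = True
Step 1: J ∨ X = False OR False = False
Step 2: False ∨ U = False OR True = True
OR is true when at least one operand is true.

True


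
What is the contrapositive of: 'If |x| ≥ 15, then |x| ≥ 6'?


Original: If |x| ≥ 15, then |x| ≥ 6
Contrapositive: If ¬Q, then ¬P
Negate Q: not (|x| ≥ 6)
Negate P: not (|x| ≥ 15)

If not (|x| ≥ 6), then not (|x| ≥ 15).


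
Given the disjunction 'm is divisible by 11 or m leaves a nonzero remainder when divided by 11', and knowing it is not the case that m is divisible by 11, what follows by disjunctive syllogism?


Disjunctive syllogism: P ∨ Q, ¬P ⊢ Q
Disjunction: m is divisible by 11 ∨ m leaves a nonzero remainder when divided by 11
We know it is not the case that m is divisible by 11.
By disjunctive syllogism, the other disjunct must be true.

m leaves a nonzero remainder when divided by 11


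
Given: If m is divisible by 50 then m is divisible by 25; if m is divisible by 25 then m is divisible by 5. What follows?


Hypothetical syllogism: P → Q, Q → R ⊢ P → R
Premise 1: m is divisible by 50 → m is divisible by 25
Premise 2: m is divisible by 25 → m is divisible by 5
Chain the implications: the middle term (m is divisible by 25) links the two.
Conclusion: If m is divisible by 50, then m is divisible by 5.

If m is divisible by 50, then m is divisible by 5.


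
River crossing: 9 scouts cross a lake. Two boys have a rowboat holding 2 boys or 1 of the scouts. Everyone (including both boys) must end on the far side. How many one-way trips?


Per crossing of one of the scouts: boys→, one←, one of the scouts→, one← = 4 trips
9 × 4 = 36, + 1 final boys→ = 37
Minimum trips = 37

37


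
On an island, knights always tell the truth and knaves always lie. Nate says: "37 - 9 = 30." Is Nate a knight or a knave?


Statement: "37 - 9 = 30."
Actual: 37 - 9 = 28
Claimed: 30
Statement is FALSE → Nate lies → Knave

Knave


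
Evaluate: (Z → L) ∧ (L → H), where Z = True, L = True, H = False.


Z = True, L = True, H = False
Step 1: Z → L is false only when Z=True and L=False. Result: True
Step 2: L → H is false only when L=True and H=False. Result: False
Step 3: True ∧ False = False

False


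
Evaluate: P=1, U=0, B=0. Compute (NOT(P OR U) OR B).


P OR U = 1
NOT(1) = 0
0 OR 0 = 0

0


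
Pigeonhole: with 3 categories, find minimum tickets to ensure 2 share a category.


Pigeonhole: to guarantee k in one of n categories, need (k-1)×n + 1.
k = 2, n = 3
Minimum = (2-1) × 3 + 1 = 1 × 3 + 1

4


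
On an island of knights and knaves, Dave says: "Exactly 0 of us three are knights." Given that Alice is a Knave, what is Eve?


Dave claims exactly 0 knights among Dave, Alice, Eve.
Given: Alice is a Knave.

Case 1: Dave is a Knight (tells truth)
  Then exactly 0 of the three are knights.
  Counting Dave, Alice: 1 knight(s) so far. Need -1 more → impossible.
Case 2: Dave is a Knave (lies)
  Then the count is NOT 0.
  If Eve = Knave, count = 0 = 0 → claim would be true, contradicts lie.
  If Eve = Knight, count = 1 ≠ 0 → lie confirmed ✓

Eve is a Knight.

Knight


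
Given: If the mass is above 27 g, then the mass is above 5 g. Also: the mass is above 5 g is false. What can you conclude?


Modus tollens: P → Q, ¬Q ⊢ ¬P
P: the mass is above 27 g
Q: the mass is above 5 g
We have P → Q and Q is false.
By modus tollens, P must be false.

It is not the case that the mass is above 27 g


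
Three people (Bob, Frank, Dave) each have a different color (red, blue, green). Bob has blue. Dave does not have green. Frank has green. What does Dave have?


From clues:
  Bob → blue
  Frank → green
By elimination, Dave gets the remaining.

red


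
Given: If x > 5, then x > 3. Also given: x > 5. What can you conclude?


Modus ponens: P → Q, P ⊢ Q
P: x > 5
Q: x > 3
We have P → Q and P is true.
By modus ponens, Q must be true.

x > 3


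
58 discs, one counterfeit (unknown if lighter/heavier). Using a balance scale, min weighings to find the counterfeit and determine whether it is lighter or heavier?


Let n = 58. 116 possibilities (n discs × lighter/heavier); each weighing has 3 outcomes.
Bound for k weighings: say the first weighing puts j discs on each pan. If it tips, the 2j weighed discs remain suspects (each with a known direction) and k-1 weighings give 3^(k-1) outcomes; 3^(k-1) is odd, so 2j ≤ 3^(k-1) - 1. If it balances, the n - 2j unweighed discs remain with direction unknown: 2(n - 2j) ≤ 3^(k-1) - 1 by the same parity argument. Adding, n ≤ (3^(k-1) - 1) + (3^(k-1) - 1)/2 = (3^k - 3)/2, and the classical three-group strategy achieves this (3 discs in 2 weighings, 12 in 3, 39 in 4, 120 in 5).
So we need the smallest k with (3^k - 3)/2 ≥ 58.
k = 4: (3^4 - 3)/2 = 39 < 58 ✗
k = 5: (3^5 - 3)/2 = 120 ≥ 58 ✓

5


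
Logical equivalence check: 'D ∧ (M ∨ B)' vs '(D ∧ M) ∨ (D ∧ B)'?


Expression 1: D ∧ (M ∨ B)
Expression 2: (D ∧ M) ∨ (D ∧ B)
Truth table (D M B | Expr1 Expr2):
  T T T |   T     T
  T T F |   T     T
  T F T |   T     T
  T F F |   F     F
  F T T |   F     F
  F T F |   F     F
  F F T |   F     F
  F F F |   F     F
All 8 rows agree, so the expressions are logically equivalent.

Yes


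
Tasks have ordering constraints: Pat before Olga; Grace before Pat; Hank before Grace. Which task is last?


Constraints: Pat before Olga; Grace before Pat; Hank before Grace
The last task can have nothing scheduled after it, so it must never appear on the left of a 'before'.
Tasks appearing before some other task: Pat, Grace, Hank.
The only task not in that list is Olga → it is last.

Olga


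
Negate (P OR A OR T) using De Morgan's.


De Morgan's law: ¬(P ∨ Q ∨ R) ≡ ¬P ∧ ¬Q ∧ ¬R
¬(P ∨ A ∨ T) = ¬P ∧ ¬A ∧ ¬T

¬P ∧ ¬A ∧ ¬T


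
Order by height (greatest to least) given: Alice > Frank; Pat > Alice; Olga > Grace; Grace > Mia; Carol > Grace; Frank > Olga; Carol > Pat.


Constraints: Alice > Frank; Pat > Alice; Olga > Grace; Grace > Mia; Carol > Grace; Frank > Olga; Carol > Pat
Method: at each step, the next-highest is the one remaining person who never appears on the smaller side of a constraint between remaining people.
  Step 1: remaining {Olga, Alice, Grace, Pat, Frank, Carol, Mia}; on the smaller side: {Olga, Alice, Grace, Pat, Frank, Mia} → Carol is next (Carol > Grace; Carol > Pat).
  Step 2: remaining {Olga, Alice, Grace, Pat, Frank, Mia}; on the smaller side: {Olga, Alice, Grace, Frank, Mia} → Pat is next (Pat > Alice).
  Step 3: remaining {Olga, Alice, Grace, Frank, Mia}; on the smaller side: {Olga, Grace, Frank, Mia} → Alice is next (Alice > Frank).
  Step 4: remaining {Olga, Grace, Frank, Mia}; on the smaller side: {Olga, Grace, Mia} → Frank is next (Frank > Olga).
  Step 5: remaining {Olga, Grace, Mia}; on the smaller side: {Grace, Mia} → Olga is next (Olga > Grace).
  Step 6: remaining {Grace, Mia}; on the smaller side: {Mia} → Grace is next (Grace > Mia).
  Step 7: only Mia remains → lowest.
Final ranking (highest to lowest):

Carol > Pat > Alice > Frank > Olga > Grace > Mia


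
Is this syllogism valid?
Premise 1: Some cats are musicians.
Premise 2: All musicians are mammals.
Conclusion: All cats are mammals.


Premise 1: Some cats are musicians.
Premise 2: All musicians are mammals.
Conclusion: All cats are mammals.
Fallacy: illicit minor. The minor term (cats) is distributed in the conclusion ('All cats ...') but undistributed in its premise ('Some cats are musicians' doesn't cover all cats).
Only 'Some cats are mammals' follows, not 'All'.

Invalid


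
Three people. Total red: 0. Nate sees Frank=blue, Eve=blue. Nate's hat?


Total red = 0, seen red = 0
Own red = 0 - 0 = 0
Nate's hat is blue.

blue


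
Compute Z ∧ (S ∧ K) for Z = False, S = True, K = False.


Z = False, S = True, K = False
Step 1: S ∧ K = True AND False = False
Step 2: Z ∧ False = False AND False = False
AND is true only when ALL operands are true.

False


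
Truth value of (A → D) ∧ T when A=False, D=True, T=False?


A = False, D = True, T = False
Expression: (A → D) ∧ T
Step 1: A → D = False → True (false only if A=True, D=False) = True
Step 2: (True) ∧ T = True AND False = False

False


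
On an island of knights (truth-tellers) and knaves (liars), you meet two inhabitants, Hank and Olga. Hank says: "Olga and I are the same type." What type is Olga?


Hank says: "Olga and I are the same type."
Case 1: Hank is a Knight (truth-teller)
  Statement is true → they ARE the same → Olga is also a Knight
Case 2: Hank is a Knave (liar)
  Statement is false → they are NOT the same → Olga is a Knight
In both cases, Olga is a Knight.

Knight


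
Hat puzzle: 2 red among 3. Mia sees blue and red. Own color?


Total red = 2, seen red = 1
Own red = 2 - 1 = 1
Mia's hat is red.

red


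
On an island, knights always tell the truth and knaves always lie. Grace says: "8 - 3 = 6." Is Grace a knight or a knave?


Statement: "8 - 3 = 6."
Actual: 8 - 3 = 5
Claimed: 6
Statement is FALSE → Grace lies → Knave

Knave


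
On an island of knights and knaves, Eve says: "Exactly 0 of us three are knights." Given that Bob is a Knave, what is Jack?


Eve claims exactly 0 knights among Eve, Bob, Jack.
Given: Bob is a Knave.

Case 1: Eve is a Knight (tells truth)
  Then exactly 0 of the three are knights.
  Counting Eve, Bob: 1 knight(s) so far. Need -1 more → impossible.
Case 2: Eve is a Knave (lies)
  Then the count is NOT 0.
  If Jack = Knave, count = 0 = 0 → claim would be true, contradicts lie.
  If Jack = Knight, count = 1 ≠ 0 → lie confirmed ✓

Jack is a Knight.

Knight


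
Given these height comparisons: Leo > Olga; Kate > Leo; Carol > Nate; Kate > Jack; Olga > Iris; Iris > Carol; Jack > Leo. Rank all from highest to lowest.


Constraints: Leo > Olga; Kate > Leo; Carol > Nate; Kate > Jack; Olga > Iris; Iris > Carol; Jack > Leo
Method: at each step, the next-highest is the one remaining person who never appears on the smaller side of a constraint between remaining people.
  Step 1: remaining {Nate, Jack, Carol, Iris, Kate, Leo, Olga}; on the smaller side: {Nate, Jack, Carol, Iris, Leo, Olga} → Kate is next (Kate > Leo; Kate > Jack).
  Step 2: remaining {Nate, Jack, Carol, Iris, Leo, Olga}; on the smaller side: {Nate, Carol, Iris, Leo, Olga} → Jack is next (Jack > Leo).
  Step 3: remaining {Nate, Carol, Iris, Leo, Olga}; on the smaller side: {Nate, Carol, Iris, Olga} → Leo is next (Leo > Olga).
  Step 4: remaining {Nate, Carol, Iris, Olga}; on the smaller side: {Nate, Carol, Iris} → Olga is next (Olga > Iris).
  Step 5: remaining {Nate, Carol, Iris}; on the smaller side: {Nate, Carol} → Iris is next (Iris > Carol).
  Step 6: remaining {Nate, Carol}; on the smaller side: {Nate} → Carol is next (Carol > Nate).
  Step 7: only Nate remains → lowest.
Final ranking (highest to lowest):

Kate > Jack > Leo > Olga > Iris > Carol > Nate


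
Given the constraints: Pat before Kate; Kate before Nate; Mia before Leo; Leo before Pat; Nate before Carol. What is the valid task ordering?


Constraints: Pat before Kate; Kate before Nate; Mia before Leo; Leo before Pat; Nate before Carol
Method: repeatedly schedule the remaining task that has no remaining task required before it.
  Step 1: remaining {Pat, Nate, Leo, Mia, Carol, Kate}; every task except Mia still has a predecessor pending → schedule Mia.
  Step 2: remaining {Pat, Nate, Leo, Carol, Kate}; every task except Leo still has a predecessor pending → schedule Leo.
  Step 3: remaining {Pat, Nate, Carol, Kate}; every task except Pat still has a predecessor pending → schedule Pat.
  Step 4: remaining {Nate, Carol, Kate}; every task except Kate still has a predecessor pending → schedule Kate.
  Step 5: remaining {Nate, Carol}; every task except Nate still has a predecessor pending → schedule Nate.
  Step 6: only Carol remains → schedule Carol.
Resulting order:

Mia → Leo → Pat → Kate → Nate → Carol


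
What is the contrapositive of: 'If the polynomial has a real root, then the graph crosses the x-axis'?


Original: If the polynomial has a real root, then the graph crosses the x-axis
Contrapositive: If ¬Q, then ¬P
Negate Q: not (the graph crosses the x-axis)
Negate P: not (the polynomial has a real root)

If not (the graph crosses the x-axis), then not (the polynomial has a real root).


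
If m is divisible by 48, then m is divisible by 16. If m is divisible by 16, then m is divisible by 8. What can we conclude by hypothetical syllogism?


Hypothetical syllogism: P → Q, Q → R ⊢ P → R
Premise 1: m is divisible by 48 → m is divisible by 16
Premise 2: m is divisible by 16 → m is divisible by 8
Chain the implications: the middle term (m is divisible by 16) links the two.
Conclusion: If m is divisible by 48, then m is divisible by 8.

If m is divisible by 48, then m is divisible by 8.


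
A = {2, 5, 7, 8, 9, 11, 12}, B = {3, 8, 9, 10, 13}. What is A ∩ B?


A = {2, 5, 7, 8, 9, 11, 12}
B = {3, 8, 9, 10, 13}
Operation: intersection
Elements in both: 8, 9

{8, 9}


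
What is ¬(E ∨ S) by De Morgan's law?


De Morgan's law: ¬(P ∨ Q) ≡ ¬P ∧ ¬Q
¬(E ∨ S) = ¬E ∧ ¬S

¬E ∧ ¬S


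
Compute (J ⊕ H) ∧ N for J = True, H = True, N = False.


J = True, H = True, N = False
Step 1: J ⊕ H = True XOR True = False
Step 2: False ∧ N = False AND False = False
XOR true when exactly one of J,H is true; then AND with N.

False


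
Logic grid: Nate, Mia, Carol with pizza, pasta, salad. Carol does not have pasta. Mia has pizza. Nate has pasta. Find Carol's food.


From clues:
  Mia → pizza
  Nate → pasta
By elimination, Carol gets the remaining.

salad


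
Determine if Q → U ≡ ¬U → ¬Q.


Expression 1: Q → U
Expression 2: ¬U → ¬Q
Truth table (Q U | Expr1 Expr2):
  T T |   T     T
  T F |   F     F
  F T |   T     T
  F F |   T     T
All 4 rows agree, so the expressions are logically equivalent.

Yes


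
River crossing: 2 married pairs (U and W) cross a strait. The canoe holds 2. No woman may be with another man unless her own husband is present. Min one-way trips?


Label couples U and W.
1. WU+WW → (far: WU,WW; near: HU,HW)
2. WU ←   (far: WW; near: HU,HW,WU)
3. HU+HW → (far: HU,HW,WW; near: WU)
4. HU ←   (far: HW,WW; near: HU,WU)  — HU returns, since WU is alone on near bank
5. HU+WU → (far: all four; near: empty)
Every state respects the constraint.
Minimum trips = 5

5


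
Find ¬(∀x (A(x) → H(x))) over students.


Original: ∀x (A(x) → H(x))
Rule: ¬∀→∃, ¬∃→∀, negate predicate.
Negation: ∃x (A(x) ∧ ¬H(x))

∃x (A(x) ∧ ¬H(x))


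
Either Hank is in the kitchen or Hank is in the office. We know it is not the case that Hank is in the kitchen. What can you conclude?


Disjunctive syllogism: P ∨ Q, ¬P ⊢ Q
Disjunction: Hank is in the kitchen ∨ Hank is in the office
We know it is not the case that Hank is in the kitchen.
By disjunctive syllogism, the other disjunct must be true.

Hank is in the office


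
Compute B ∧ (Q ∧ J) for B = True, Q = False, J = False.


B = True, Q = False, J = False
Step 1: Q ∧ J = False AND False = False
Step 2: B ∧ False = True AND False = False
AND is true only when ALL operands are true.

False


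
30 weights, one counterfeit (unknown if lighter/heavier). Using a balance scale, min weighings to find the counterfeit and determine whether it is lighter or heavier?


Let n = 30. 60 possibilities (n weights × lighter/heavier); each weighing has 3 outcomes.
Bound for k weighings: say the first weighing puts j weights on each pan. If it tips, the 2j weighed weights remain suspects (each with a known direction) and k-1 weighings give 3^(k-1) outcomes; 3^(k-1) is odd, so 2j ≤ 3^(k-1) - 1. If it balances, the n - 2j unweighed weights remain with direction unknown: 2(n - 2j) ≤ 3^(k-1) - 1 by the same parity argument. Adding, n ≤ (3^(k-1) - 1) + (3^(k-1) - 1)/2 = (3^k - 3)/2, and the classical three-group strategy achieves this (3 weights in 2 weighings, 12 in 3, 39 in 4, 120 in 5).
So we need the smallest k with (3^k - 3)/2 ≥ 30.
k = 3: (3^3 - 3)/2 = 12 < 30 ✗
k = 4: (3^4 - 3)/2 = 39 ≥ 30 ✓

4


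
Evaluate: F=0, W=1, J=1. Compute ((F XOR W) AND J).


F XOR W = 0^1 = 1
1 AND 1 = 1

1


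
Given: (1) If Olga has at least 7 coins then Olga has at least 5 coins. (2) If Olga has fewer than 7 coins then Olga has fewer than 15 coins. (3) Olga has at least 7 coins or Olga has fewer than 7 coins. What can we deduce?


Constructive dilemma: (P → Q) ∧ (R → S), P ∨ R ⊢ Q ∨ S
Premise 1: Olga has at least 7 coins → Olga has at least 5 coins
Premise 2: Olga has fewer than 7 coins → Olga has fewer than 15 coins
Premise 3: Olga has at least 7 coins ∨ Olga has fewer than 7 coins
Case 1: Assuming Olga has at least 7 coins, then by Premise 1, Olga has at least 5 coins.
Case 2: Assuming Olga has fewer than 7 coins, then by Premise 2, Olga has fewer than 15 coins.
Since one of Olga has at least 7 coins or Olga has fewer than 7 coins must hold, we get Olga has at least 5 coins or Olga has fewer than 15 coins.

Olga has at least 5 coins or Olga has fewer than 15 coins.


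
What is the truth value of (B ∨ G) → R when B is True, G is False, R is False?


B = True, G = False, R = False
Step 1: B ∨ G = True OR False = True
Step 2: (True) → R: false only when antecedent=True and R=False.
Result: False

False


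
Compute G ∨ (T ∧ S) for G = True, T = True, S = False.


G = True, T = True, S = False
Step 1: T ∧ S = True AND False = False
Step 2: G ∨ False = True OR False = True
AND evaluated first (higher precedence); then OR applied.

True


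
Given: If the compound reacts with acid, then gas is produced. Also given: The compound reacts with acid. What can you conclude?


Modus ponens: P → Q, P ⊢ Q
P: the compound reacts with acid
Q: gas is produced
We have P → Q and P is true.
By modus ponens, Q must be true.

Gas is produced


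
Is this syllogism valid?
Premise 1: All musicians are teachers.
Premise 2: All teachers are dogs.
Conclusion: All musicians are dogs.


Premise 1: All musicians are teachers.
Premise 2: All teachers are dogs.
Conclusion: All musicians are dogs.
Barbara syllogism (AAA-1): All A are B, All B are C → All A are C.
Middle term (teachers) distributed in premise 2.

Valid


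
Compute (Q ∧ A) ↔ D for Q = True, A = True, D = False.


Q = True, A = True, D = False
Step 1: Q ∧ A = True AND True = True
Step 2: (True) ↔ D: true when both sides have same truth value.
Result: True ↔ False = False

False


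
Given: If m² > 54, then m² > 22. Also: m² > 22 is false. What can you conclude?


Modus tollens: P → Q, ¬Q ⊢ ¬P
P: m² > 54
Q: m² > 22
We have P → Q and Q is false.
By modus tollens, P must be false.

It is not the case that m² > 54


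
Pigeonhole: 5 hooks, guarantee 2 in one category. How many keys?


Pigeonhole: to guarantee k in one of n categories, need (k-1)×n + 1.
k = 2, n = 5
Minimum = (2-1) × 5 + 1 = 1 × 5 + 1

6


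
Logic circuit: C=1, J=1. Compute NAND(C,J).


C AND J = 1
NOT(1) = 0

0


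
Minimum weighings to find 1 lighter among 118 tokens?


Each weighing has 3 outcomes (left heavy / balance / right heavy), so k weighings distinguish at most 3^k cases; splitting into three near-equal groups achieves this.
Need 3^k ≥ 118: 3^4 = 81 < 118 ≤ 3^5 = 243
k = ⌈log₃(118)⌉ = 5

5
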